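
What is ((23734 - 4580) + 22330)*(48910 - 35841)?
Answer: 542154396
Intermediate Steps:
((23734 - 4580) + 22330)*(48910 - 35841) = (19154 + 22330)*13069 = 41484*13069 = 542154396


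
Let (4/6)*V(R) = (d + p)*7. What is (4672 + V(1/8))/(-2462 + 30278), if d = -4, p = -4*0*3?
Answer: 2315/13908 ≈ 0.16645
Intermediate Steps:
p = 0 (p = 0*3 = 0)
V(R) = -42 (V(R) = 3*((-4 + 0)*7)/2 = 3*(-4*7)/2 = (3/2)*(-28) = -42)
(4672 + V(1/8))/(-2462 + 30278) = (4672 - 42)/(-2462 + 30278) = 4630/27816 = 4630*(1/27816) = 2315/13908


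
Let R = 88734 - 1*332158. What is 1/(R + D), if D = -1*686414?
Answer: -1/929838 ≈ -1.0755e-6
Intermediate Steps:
R = -243424 (R = 88734 - 332158 = -243424)
D = -686414
1/(R + D) = 1/(-243424 - 686414) = 1/(-929838) = -1/929838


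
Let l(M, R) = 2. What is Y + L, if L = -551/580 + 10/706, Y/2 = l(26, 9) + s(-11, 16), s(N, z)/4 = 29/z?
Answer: 124003/7060 ≈ 17.564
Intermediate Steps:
s(N, z) = 116/z (s(N, z) = 4*(29/z) = 116/z)
Y = 37/2 (Y = 2*(2 + 116/16) = 2*(2 + 116*(1/16)) = 2*(2 + 29/4) = 2*(37/4) = 37/2 ≈ 18.500)
L = -6607/7060 (L = -551*1/580 + 10*(1/706) = -19/20 + 5/353 = -6607/7060 ≈ -0.93584)
Y + L = 37/2 - 6607/7060 = 124003/7060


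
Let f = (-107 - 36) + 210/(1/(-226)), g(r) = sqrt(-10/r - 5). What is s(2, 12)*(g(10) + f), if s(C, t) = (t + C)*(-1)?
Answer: 666442 - 14*I*sqrt(6) ≈ 6.6644e+5 - 34.293*I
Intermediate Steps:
s(C, t) = -C - t (s(C, t) = (C + t)*(-1) = -C - t)
g(r) = sqrt(-5 - 10/r)
f = -47603 (f = -143 + 210/(-1/226) = -143 + 210*(-226) = -143 - 47460 = -47603)
s(2, 12)*(g(10) + f) = (-1*2 - 1*12)*(sqrt(5)*sqrt((-2 - 1*10)/10) - 47603) = (-2 - 12)*(sqrt(5)*sqrt((-2 - 10)/10) - 47603) = -14*(sqrt(5)*sqrt((1/10)*(-12)) - 47603) = -14*(sqrt(5)*sqrt(-6/5) - 47603) = -14*(sqrt(5)*(I*sqrt(30)/5) - 47603) = -14*(I*sqrt(6) - 47603) = -14*(-47603 + I*sqrt(6)) = 666442 - 14*I*sqrt(6)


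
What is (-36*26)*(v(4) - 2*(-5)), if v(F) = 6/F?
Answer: -10764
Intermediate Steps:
(-36*26)*(v(4) - 2*(-5)) = (-36*26)*(6/4 - 2*(-5)) = -936*(6*(¼) + 10) = -936*(3/2 + 10) = -936*23/2 = -10764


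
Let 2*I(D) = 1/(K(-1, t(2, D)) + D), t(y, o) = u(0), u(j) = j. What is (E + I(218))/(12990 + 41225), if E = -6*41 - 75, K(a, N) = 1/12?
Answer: -840051/141880655 ≈ -0.0059208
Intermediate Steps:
t(y, o) = 0
K(a, N) = 1/12
E = -321 (E = -246 - 75 = -321)
I(D) = 1/(2*(1/12 + D))
(E + I(218))/(12990 + 41225) = (-321 + 6/(1 + 12*218))/(12990 + 41225) = (-321 + 6/(1 + 2616))/54215 = (-321 + 6/2617)*(1/54215) = -840051/2617*1/54215 = -840051/141880655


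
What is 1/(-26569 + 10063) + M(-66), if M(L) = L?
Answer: -1089397/16506 ≈ -66.000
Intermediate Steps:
1/(-26569 + 10063) + M(-66) = 1/(-26569 + 10063) - 66 = 1/(-16506) - 66 = -1/16506 - 66 = -1089397/16506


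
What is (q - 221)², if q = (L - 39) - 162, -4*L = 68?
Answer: 192721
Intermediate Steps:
L = -17 (L = -¼*68 = -17)
q = -218 (q = (-17 - 39) - 162 = -56 - 162 = -218)
(q - 221)² = (-218 - 221)² = (-439)² = 192721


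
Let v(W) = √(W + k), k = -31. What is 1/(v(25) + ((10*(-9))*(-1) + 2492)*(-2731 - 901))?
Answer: -4688912/43971791487491 - I*√6/87943582974982 ≈ -1.0663e-7 - 2.7853e-14*I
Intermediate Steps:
v(W) = √(-31 + W) (v(W) = √(W - 31) = √(-31 + W))
1/(v(25) + ((10*(-9))*(-1) + 2492)*(-2731 - 901)) = 1/(√(-31 + 25) + ((10*(-9))*(-1) + 2492)*(-2731 - 901)) = 1/(√(-6) + (-90*(-1) + 2492)*(-3632)) = 1/(I*√6 + (90 + 2492)*(-3632)) = 1/(I*√6 + 2582*(-3632)) = 1/(I*√6 - 9377824) = 1/(-9377824 + I*√6)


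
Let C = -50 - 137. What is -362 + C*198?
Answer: -37388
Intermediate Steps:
C = -187
-362 + C*198 = -362 - 187*198 = -362 - 37026 = -37388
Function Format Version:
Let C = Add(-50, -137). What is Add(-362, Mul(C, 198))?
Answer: -37388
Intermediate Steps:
C = -187
Add(-362, Mul(C, 198)) = Add(-362, Mul(-187, 198)) = Add(-362, -37026) = -37388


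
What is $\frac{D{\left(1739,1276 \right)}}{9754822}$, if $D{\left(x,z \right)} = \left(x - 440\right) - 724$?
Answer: $\frac{575}{9754822} \approx 5.8945 \cdot 10^{-5}$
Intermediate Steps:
$D{\left(x,z \right)} = -1164 + x$ ($D{\left(x,z \right)} = \left(-440 + x\right) - 724 = -1164 + x$)
$\frac{D{\left(1739,1276 \right)}}{9754822} = \frac{-1164 + 1739}{9754822} = 575 \cdot \frac{1}{9754822} = \frac{575}{9754822}$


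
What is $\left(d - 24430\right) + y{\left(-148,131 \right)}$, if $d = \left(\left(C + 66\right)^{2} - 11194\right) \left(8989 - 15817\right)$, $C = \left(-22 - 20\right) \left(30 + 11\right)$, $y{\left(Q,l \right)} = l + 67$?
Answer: $-18648261808$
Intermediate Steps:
$y{\left(Q,l \right)} = 67 + l$
$C = -1722$ ($C = \left(-42\right) 41 = -1722$)
$d = -18648237576$ ($d = \left(\left(-1722 + 66\right)^{2} - 11194\right) \left(8989 - 15817\right) = \left(\left(-1656\right)^{2} - 11194\right) \left(-6828\right) = \left(2742336 - 11194\right) \left(-6828\right) = 2731142 \left(-6828\right) = -18648237576$)
$\left(d - 24430\right) + y{\left(-148,131 \right)} = \left(-18648237576 - 24430\right) + \left(67 + 131\right) = -18648262006 + 198 = -18648261808$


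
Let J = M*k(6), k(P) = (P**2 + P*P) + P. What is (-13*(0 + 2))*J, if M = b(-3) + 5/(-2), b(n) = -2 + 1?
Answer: 7098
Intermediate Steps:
b(n) = -1
M = -7/2 (M = -1 + 5/(-2) = -1 + 5*(-1/2) = -1 - 5/2 = -7/2 ≈ -3.5000)
k(P) = P + 2*P**2 (k(P) = (P**2 + P**2) + P = 2*P**2 + P = P + 2*P**2)
J = -273 (J = -21*(1 + 2*6) = -21*(1 + 12) = -21*13 = -7/2*78 = -273)
(-13*(0 + 2))*J = -13*(0 + 2)*(-273) = -13*2*(-273) = -26*(-273) = 7098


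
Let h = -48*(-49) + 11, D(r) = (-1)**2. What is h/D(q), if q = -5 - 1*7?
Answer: 2363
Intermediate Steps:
q = -12 (q = -5 - 7 = -12)
D(r) = 1
h = 2363 (h = 2352 + 11 = 2363)
h/D(q) = 2363/1 = 2363*1 = 2363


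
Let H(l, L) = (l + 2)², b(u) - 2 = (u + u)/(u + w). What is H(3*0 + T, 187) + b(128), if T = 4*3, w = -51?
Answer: 15502/77 ≈ 201.32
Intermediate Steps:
T = 12
b(u) = 2 + 2*u/(-51 + u) (b(u) = 2 + (u + u)/(u - 51) = 2 + (2*u)/(-51 + u) = 2 + 2*u/(-51 + u))
H(l, L) = (2 + l)²
H(3*0 + T, 187) + b(128) = (2 + (3*0 + 12))² + 2*(-51 + 2*128)/(-51 + 128) = (2 + (0 + 12))² + 2*(-51 + 256)/77 = (2 + 12)² + 2*(1/77)*205 = 14² + 410/77 = 196 + 410/77 = 15502/77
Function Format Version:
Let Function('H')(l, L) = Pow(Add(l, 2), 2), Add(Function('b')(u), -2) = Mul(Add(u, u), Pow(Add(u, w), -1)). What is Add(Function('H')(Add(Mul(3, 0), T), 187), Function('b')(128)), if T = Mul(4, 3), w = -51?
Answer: Rational(15502, 77) ≈ 201.32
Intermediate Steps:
T = 12
Function('b')(u) = Add(2, Mul(2, u, Pow(Add(-51, u), -1))) (Function('b')(u) = Add(2, Mul(Add(u, u), Pow(Add(u, -51), -1))) = Add(2, Mul(Mul(2, u), Pow(Add(-51, u), -1))) = Add(2, Mul(2, u, Pow(Add(-51, u), -1))))
Function('H')(l, L) = Pow(Add(2, l), 2)
Add(Function('H')(Add(Mul(3, 0), T), 187), Function('b')(128)) = Add(Pow(Add(2, Add(Mul(3, 0), 12)), 2), Mul(2, Pow(Add(-51, 128), -1), Add(-51, Mul(2, 128)))) = Add(Pow(Add(2, Add(0, 12)), 2), Mul(2, Pow(77, -1), Add(-51, 256))) = Add(Pow(Add(2, 12), 2), Mul(2, Rational(1, 77), 205)) = Add(Pow(14, 2), Rational(410, 77)) = Add(196, Rational(410, 77)) = Rational(15502, 77)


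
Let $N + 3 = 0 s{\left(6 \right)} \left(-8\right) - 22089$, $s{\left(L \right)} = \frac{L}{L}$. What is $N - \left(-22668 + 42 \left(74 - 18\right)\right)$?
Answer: $-1776$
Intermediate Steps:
$s{\left(L \right)} = 1$
$N = -22092$ ($N = -3 - \left(22089 - 0 \cdot 1 \left(-8\right)\right) = -3 + \left(0 \left(-8\right) - 22089\right) = -3 + \left(0 - 22089\right) = -3 - 22089 = -22092$)
$N - \left(-22668 + 42 \left(74 - 18\right)\right) = -22092 - \left(-22668 + 42 \left(74 - 18\right)\right) = -22092 - \left(-22668 + 42 \cdot 56\right) = -22092 - \left(-22668 + 2352\right) = -22092 - -20316 = -22092 + 20316 = -1776$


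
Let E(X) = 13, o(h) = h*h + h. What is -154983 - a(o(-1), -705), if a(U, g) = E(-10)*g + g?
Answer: -145113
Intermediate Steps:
o(h) = h + h² (o(h) = h² + h = h + h²)
a(U, g) = 14*g (a(U, g) = 13*g + g = 14*g)
-154983 - a(o(-1), -705) = -154983 - 14*(-705) = -154983 - 1*(-9870) = -154983 + 9870 = -145113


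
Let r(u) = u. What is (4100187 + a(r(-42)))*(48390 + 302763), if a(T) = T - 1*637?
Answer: 1439554532724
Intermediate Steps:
a(T) = -637 + T (a(T) = T - 637 = -637 + T)
(4100187 + a(r(-42)))*(48390 + 302763) = (4100187 + (-637 - 42))*(48390 + 302763) = (4100187 - 679)*351153 = 4099508*351153 = 1439554532724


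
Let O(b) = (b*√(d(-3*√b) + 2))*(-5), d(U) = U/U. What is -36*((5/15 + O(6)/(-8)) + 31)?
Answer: -1128 - 135*√3 ≈ -1361.8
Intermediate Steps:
d(U) = 1
O(b) = -5*b*√3 (O(b) = (b*√(1 + 2))*(-5) = (b*√3)*(-5) = -5*b*√3)
-36*((5/15 + O(6)/(-8)) + 31) = -36*((5/15 - 5*6*√3/(-8)) + 31) = -36*((5*(1/15) - 30*√3*(-⅛)) + 31) = -36*((⅓ + 15*√3/4) + 31) = -36*(94/3 + 15*√3/4) = -1128 - 135*√3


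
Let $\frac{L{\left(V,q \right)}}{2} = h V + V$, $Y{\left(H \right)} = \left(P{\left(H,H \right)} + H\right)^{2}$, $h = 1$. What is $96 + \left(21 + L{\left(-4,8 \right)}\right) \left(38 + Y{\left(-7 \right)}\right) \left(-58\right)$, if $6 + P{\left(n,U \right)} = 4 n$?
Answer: $-498414$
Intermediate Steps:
$P{\left(n,U \right)} = -6 + 4 n$
$Y{\left(H \right)} = \left(-6 + 5 H\right)^{2}$ ($Y{\left(H \right)} = \left(\left(-6 + 4 H\right) + H\right)^{2} = \left(-6 + 5 H\right)^{2}$)
$L{\left(V,q \right)} = 4 V$ ($L{\left(V,q \right)} = 2 \left(1 V + V\right) = 2 \left(V + V\right) = 2 \cdot 2 V = 4 V$)
$96 + \left(21 + L{\left(-4,8 \right)}\right) \left(38 + Y{\left(-7 \right)}\right) \left(-58\right) = 96 + \left(21 + 4 \left(-4\right)\right) \left(38 + \left(-6 + 5 \left(-7\right)\right)^{2}\right) \left(-58\right) = 96 + \left(21 - 16\right) \left(38 + \left(-6 - 35\right)^{2}\right) \left(-58\right) = 96 + 5 \left(38 + \left(-41\right)^{2}\right) \left(-58\right) = 96 + 5 \left(38 + 1681\right) \left(-58\right) = 96 + 5 \cdot 1719 \left(-58\right) = 96 + 8595 \left(-58\right) = 96 - 498510 = -498414$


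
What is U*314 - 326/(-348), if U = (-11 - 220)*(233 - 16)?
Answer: -2738738609/174 ≈ -1.5740e+7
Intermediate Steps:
U = -50127 (U = -231*217 = -50127)
U*314 - 326/(-348) = -50127*314 - 326/(-348) = -15739878 - 326*(-1/348) = -15739878 + 163/174 = -2738738609/174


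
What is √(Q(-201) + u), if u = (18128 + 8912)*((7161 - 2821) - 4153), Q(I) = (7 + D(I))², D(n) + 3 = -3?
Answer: √5056481 ≈ 2248.7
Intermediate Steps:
D(n) = -6 (D(n) = -3 - 3 = -6)
Q(I) = 1 (Q(I) = (7 - 6)² = 1² = 1)
u = 5056480 (u = 27040*(4340 - 4153) = 27040*187 = 5056480)
√(Q(-201) + u) = √(1 + 5056480) = √5056481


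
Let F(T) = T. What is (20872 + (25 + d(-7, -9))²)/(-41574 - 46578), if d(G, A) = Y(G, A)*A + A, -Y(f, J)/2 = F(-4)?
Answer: -3001/11019 ≈ -0.27235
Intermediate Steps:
Y(f, J) = 8 (Y(f, J) = -2*(-4) = 8)
d(G, A) = 9*A (d(G, A) = 8*A + A = 9*A)
(20872 + (25 + d(-7, -9))²)/(-41574 - 46578) = (20872 + (25 + 9*(-9))²)/(-41574 - 46578) = (20872 + (25 - 81)²)/(-88152) = (20872 + (-56)²)*(-1/88152) = (20872 + 3136)*(-1/88152) = 24008*(-1/88152) = -3001/11019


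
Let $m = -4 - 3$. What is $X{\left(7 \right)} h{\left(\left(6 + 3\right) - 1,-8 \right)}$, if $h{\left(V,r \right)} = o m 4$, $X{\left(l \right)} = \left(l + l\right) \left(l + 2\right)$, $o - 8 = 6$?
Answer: $-49392$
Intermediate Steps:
$m = -7$
$o = 14$ ($o = 8 + 6 = 14$)
$X{\left(l \right)} = 2 l \left(2 + l\right)$
$h{\left(V,r \right)} = -392$ ($h{\left(V,r \right)} = 14 \left(-7\right) 4 = \left(-98\right) 4 = -392$)
$X{\left(7 \right)} h{\left(\left(6 + 3\right) - 1,-8 \right)} = 2 \cdot 7 \left(2 + 7\right) \left(-392\right) = 2 \cdot 7 \cdot 9 \left(-392\right) = 126 \left(-392\right) = -49392$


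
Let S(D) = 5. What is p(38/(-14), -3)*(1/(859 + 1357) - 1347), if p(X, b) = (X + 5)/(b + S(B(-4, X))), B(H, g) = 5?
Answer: -2984951/1939 ≈ -1539.4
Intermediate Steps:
p(X, b) = (5 + X)/(5 + b) (p(X, b) = (X + 5)/(b + 5) = (5 + X)/(5 + b))
p(38/(-14), -3)*(1/(859 + 1357) - 1347) = ((5 + 38/(-14))/(5 - 3))*(1/(859 + 1357) - 1347) = ((5 + 38*(-1/14))/2)*(1/2216 - 1347) = ((5 - 19/7)/2)*(1/2216 - 1347) = ((½)*(16/7))*(-2984951/2216) = (8/7)*(-2984951/2216) = -2984951/1939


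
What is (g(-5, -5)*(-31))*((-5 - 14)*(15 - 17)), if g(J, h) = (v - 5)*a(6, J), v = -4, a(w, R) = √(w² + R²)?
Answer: 10602*√61 ≈ 82804.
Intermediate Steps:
a(w, R) = √(R² + w²)
g(J, h) = -9*√(36 + J²) (g(J, h) = (-4 - 5)*√(J² + 6²) = -9*√(J² + 36) = -9*√(36 + J²))
(g(-5, -5)*(-31))*((-5 - 14)*(15 - 17)) = (-9*√(36 + (-5)²)*(-31))*((-5 - 14)*(15 - 17)) = (-9*√(36 + 25)*(-31))*(-19*(-2)) = (-9*√61*(-31))*38 = (279*√61)*38 = 10602*√61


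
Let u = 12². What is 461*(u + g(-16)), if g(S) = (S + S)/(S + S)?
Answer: 66845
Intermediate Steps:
u = 144
g(S) = 1 (g(S) = (2*S)/((2*S)) = (2*S)*(1/(2*S)) = 1)
461*(u + g(-16)) = 461*(144 + 1) = 461*145 = 66845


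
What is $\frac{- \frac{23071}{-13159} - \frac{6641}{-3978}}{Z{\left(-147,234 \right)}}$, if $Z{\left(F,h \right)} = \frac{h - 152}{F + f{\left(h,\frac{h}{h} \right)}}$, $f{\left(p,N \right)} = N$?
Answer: $- \frac{13079071061}{2146206582} \approx -6.094$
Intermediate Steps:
$Z{\left(F,h \right)} = \frac{-152 + h}{1 + F}$ ($Z{\left(F,h \right)} = \frac{h - 152}{F + \frac{h}{h}} = \frac{-152 + h}{F + 1} = \frac{-152 + h}{1 + F}$)
$\frac{- \frac{23071}{-13159} - \frac{6641}{-3978}}{Z{\left(-147,234 \right)}} = \frac{- \frac{23071}{-13159} - \frac{6641}{-3978}}{\frac{1}{1 - 147} \left(-152 + 234\right)} = \frac{\left(-23071\right) \left(- \frac{1}{13159}\right) - - \frac{6641}{3978}}{\frac{1}{-146} \cdot 82} = \frac{\frac{23071}{13159} + \frac{6641}{3978}}{\left(- \frac{1}{146}\right) 82} = \frac{179165357}{52346502 \left(- \frac{41}{73}\right)} = \frac{179165357}{52346502} \left(- \frac{73}{41}\right) = - \frac{13079071061}{2146206582}$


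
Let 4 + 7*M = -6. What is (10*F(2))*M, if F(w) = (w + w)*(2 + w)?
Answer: -1600/7 ≈ -228.57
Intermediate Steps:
M = -10/7 (M = -4/7 + (1/7)*(-6) = -4/7 - 6/7 = -10/7 ≈ -1.4286)
F(w) = 2*w*(2 + w) (F(w) = (2*w)*(2 + w) = 2*w*(2 + w))
(10*F(2))*M = (10*(2*2*(2 + 2)))*(-10/7) = (10*(2*2*4))*(-10/7) = (10*16)*(-10/7) = 160*(-10/7) = -1600/7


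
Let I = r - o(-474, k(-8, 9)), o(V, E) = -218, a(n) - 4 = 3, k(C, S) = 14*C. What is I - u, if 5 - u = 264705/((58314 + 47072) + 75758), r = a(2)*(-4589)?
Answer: -5780040335/181144 ≈ -31909.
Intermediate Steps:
a(n) = 7 (a(n) = 4 + 3 = 7)
r = -32123 (r = 7*(-4589) = -32123)
I = -31905 (I = -32123 - 1*(-218) = -32123 + 218 = -31905)
u = 641015/181144 (u = 5 - 264705/((58314 + 47072) + 75758) = 5 - 264705/(105386 + 75758) = 5 - 264705/181144 = 641015/181144 ≈ 3.5387)
I - u = -31905 - 1*641015/181144 = -31905 - 641015/181144 = -5780040335/181144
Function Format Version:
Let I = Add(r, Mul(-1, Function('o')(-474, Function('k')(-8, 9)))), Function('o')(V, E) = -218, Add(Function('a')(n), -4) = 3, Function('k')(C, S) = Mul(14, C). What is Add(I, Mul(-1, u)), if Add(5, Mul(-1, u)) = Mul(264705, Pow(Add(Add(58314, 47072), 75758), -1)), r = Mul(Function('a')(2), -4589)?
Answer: Rational(-5780040335, 181144) ≈ -31909.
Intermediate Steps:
Function('a')(n) = 7 (Function('a')(n) = Add(4, 3) = 7)
r = -32123 (r = Mul(7, -4589) = -32123)
I = -31905 (I = Add(-32123, Mul(-1, -218)) = Add(-32123, 218) = -31905)
u = Rational(641015, 181144) (u = Add(5, Mul(-1, Mul(264705, Pow(Add(Add(58314, 47072), 75758), -1)))) = Add(5, Mul(-1, Mul(264705, Pow(Add(105386, 75758), -1)))) = Add(5, Mul(-1, Mul(264705, Pow(181144, -1)))) = Add(5, Mul(-1, Mul(264705, Rational(1, 181144)))) = Add(5, Mul(-1, Rational(264705, 181144))) = Add(5, Rational(-264705, 181144)) = Rational(641015, 181144) ≈ 3.5387)
Add(I, Mul(-1, u)) = Add(-31905, Mul(-1, Rational(641015, 181144))) = Add(-31905, Rational(-641015, 181144)) = Rational(-5780040335, 181144)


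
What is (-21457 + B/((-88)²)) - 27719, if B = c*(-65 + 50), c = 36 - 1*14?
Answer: -17309967/352 ≈ -49176.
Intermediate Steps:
c = 22 (c = 36 - 14 = 22)
B = -330 (B = 22*(-65 + 50) = 22*(-15) = -330)
(-21457 + B/((-88)²)) - 27719 = (-21457 - 330/((-88)²)) - 27719 = (-21457 - 330/7744) - 27719 = (-21457 - 330*1/7744) - 27719 = (-21457 - 15/352) - 27719 = -7552879/352 - 27719 = -17309967/352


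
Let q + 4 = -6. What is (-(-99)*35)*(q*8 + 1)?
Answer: -273735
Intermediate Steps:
q = -10 (q = -4 - 6 = -10)
(-(-99)*35)*(q*8 + 1) = (-(-99)*35)*(-10*8 + 1) = (-99*(-35))*(-80 + 1) = 3465*(-79) = -273735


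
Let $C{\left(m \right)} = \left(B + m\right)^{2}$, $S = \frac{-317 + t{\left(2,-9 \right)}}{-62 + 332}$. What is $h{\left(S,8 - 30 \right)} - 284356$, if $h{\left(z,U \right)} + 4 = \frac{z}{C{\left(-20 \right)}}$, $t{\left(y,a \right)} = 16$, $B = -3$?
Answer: $- \frac{40615139101}{142830} \approx -2.8436 \cdot 10^{5}$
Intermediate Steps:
$S = - \frac{301}{270}$ ($S = \frac{-317 + 16}{-62 + 332} = - \frac{301}{270} \approx -1.1148$)
$C{\left(m \right)} = \left(-3 + m\right)^{2}$
$h{\left(z,U \right)} = -4 + \frac{z}{529}$ ($h{\left(z,U \right)} = -4 + \frac{z}{\left(-3 - 20\right)^{2}} = -4 + \frac{z}{\left(-23\right)^{2}} = -4 + \frac{z}{529}$)
$h{\left(S,8 - 30 \right)} - 284356 = \left(-4 + \frac{1}{529} \left(- \frac{301}{270}\right)\right) - 284356 = \left(-4 - \frac{301}{142830}\right) - 284356 = - \frac{571621}{142830} - 284356 = - \frac{40615139101}{142830}$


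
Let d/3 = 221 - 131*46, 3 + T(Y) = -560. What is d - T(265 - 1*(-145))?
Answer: -16852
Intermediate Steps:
T(Y) = -563 (T(Y) = -3 - 560 = -563)
d = -17415 (d = 3*(221 - 131*46) = 3*(221 - 6026) = 3*(-5805) = -17415)
d - T(265 - 1*(-145)) = -17415 - 1*(-563) = -17415 + 563 = -16852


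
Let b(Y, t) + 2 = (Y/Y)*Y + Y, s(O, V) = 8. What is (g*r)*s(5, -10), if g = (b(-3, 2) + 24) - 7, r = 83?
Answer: 5976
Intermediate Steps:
b(Y, t) = -2 + 2*Y (b(Y, t) = -2 + ((Y/Y)*Y + Y) = -2 + (1*Y + Y) = -2 + (Y + Y) = -2 + 2*Y)
g = 9 (g = ((-2 + 2*(-3)) + 24) - 7 = ((-2 - 6) + 24) - 7 = (-8 + 24) - 7 = 16 - 7 = 9)
(g*r)*s(5, -10) = (9*83)*8 = 747*8 = 5976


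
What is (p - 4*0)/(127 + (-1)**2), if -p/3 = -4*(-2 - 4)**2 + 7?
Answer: 411/128 ≈ 3.2109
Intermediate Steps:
p = 411 (p = -3*(-4*(-2 - 4)**2 + 7) = -3*(-4*(-6)**2 + 7) = -3*(-4*36 + 7) = -3*(-144 + 7) = -3*(-137) = 411)
(p - 4*0)/(127 + (-1)**2) = (411 - 4*0)/(127 + (-1)**2) = (411 + 0)/(127 + 1) = 411/128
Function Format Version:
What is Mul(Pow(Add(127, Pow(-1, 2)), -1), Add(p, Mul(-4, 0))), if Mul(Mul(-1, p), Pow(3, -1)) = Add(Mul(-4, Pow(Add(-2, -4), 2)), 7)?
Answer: Rational(411, 128) ≈ 3.2109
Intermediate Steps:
p = 411 (p = Mul(-3, Add(Mul(-4, Pow(Add(-2, -4), 2)), 7)) = Mul(-3, Add(Mul(-4, Pow(-6, 2)), 7)) = Mul(-3, Add(Mul(-4, 36), 7)) = Mul(-3, Add(-144, 7)) = Mul(-3, -137) = 411)
Mul(Pow(Add(127, Pow(-1, 2)), -1), Add(p, Mul(-4, 0))) = Mul(Pow(Add(127, Pow(-1, 2)), -1), Add(411, Mul(-4, 0))) = Mul(Pow(Add(127, 1), -1), Add(411, 0)) = Mul(Pow(128, -1), 411) = Mul(Rational(1, 128), 411) = Rational(411, 128)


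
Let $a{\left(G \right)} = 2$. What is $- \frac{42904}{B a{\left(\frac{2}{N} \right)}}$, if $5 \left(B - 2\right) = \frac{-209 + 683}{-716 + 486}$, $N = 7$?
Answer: $- \frac{12334900}{913} \approx -13510.0$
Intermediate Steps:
$B = \frac{913}{575}$ ($B = 2 + \frac{\left(-209 + 683\right) \frac{1}{-716 + 486}}{5} = 2 + \frac{474 \frac{1}{-230}}{5} = 2 + \frac{474 \left(- \frac{1}{230}\right)}{5} = 2 + \frac{1}{5} \left(- \frac{237}{115}\right) = 2 - \frac{237}{575} = \frac{913}{575} \approx 1.5878$)
$- \frac{42904}{B a{\left(\frac{2}{N} \right)}} = - \frac{42904}{\frac{913}{575} \cdot 2} = - \frac{42904}{\frac{1826}{575}} = \left(-42904\right) \frac{575}{1826} = - \frac{12334900}{913}$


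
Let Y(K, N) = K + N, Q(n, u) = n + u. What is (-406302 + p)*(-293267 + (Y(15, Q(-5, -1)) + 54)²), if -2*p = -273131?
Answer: 78034229977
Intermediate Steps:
p = 273131/2 (p = -½*(-273131) = 273131/2 ≈ 1.3657e+5)
(-406302 + p)*(-293267 + (Y(15, Q(-5, -1)) + 54)²) = (-406302 + 273131/2)*(-293267 + ((15 + (-5 - 1)) + 54)²) = -539473*(-293267 + ((15 - 6) + 54)²)/2 = -539473*(-293267 + (9 + 54)²)/2 = -539473*(-293267 + 63²)/2 = -539473*(-293267 + 3969)/2 = -539473/2*(-289298) = 78034229977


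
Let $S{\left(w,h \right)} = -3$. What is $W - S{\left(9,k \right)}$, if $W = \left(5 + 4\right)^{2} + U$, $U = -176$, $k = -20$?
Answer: $-92$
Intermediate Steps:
$W = -95$ ($W = \left(5 + 4\right)^{2} - 176 = 9^{2} - 176 = 81 - 176 = -95$)
$W - S{\left(9,k \right)} = -95 - -3 = -95 + 3 = -92$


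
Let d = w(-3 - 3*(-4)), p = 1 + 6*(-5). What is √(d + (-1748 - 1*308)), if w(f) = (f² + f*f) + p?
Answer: I*√1923 ≈ 43.852*I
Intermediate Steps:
p = -29 (p = 1 - 30 = -29)
w(f) = -29 + 2*f² (w(f) = (f² + f*f) - 29 = (f² + f²) - 29 = 2*f² - 29 = -29 + 2*f²)
d = 133 (d = -29 + 2*(-3 - 3*(-4))² = -29 + 2*(-3 + 12)² = -29 + 2*9² = -29 + 2*81 = -29 + 162 = 133)
√(d + (-1748 - 1*308)) = √(133 + (-1748 - 1*308)) = √(133 + (-1748 - 308)) = √(133 - 2056) = √(-1923) = I*√1923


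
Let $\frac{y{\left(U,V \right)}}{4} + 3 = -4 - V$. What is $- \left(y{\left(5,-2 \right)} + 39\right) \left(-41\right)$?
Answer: $779$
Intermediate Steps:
$y{\left(U,V \right)} = -28 - 4 V$ ($y{\left(U,V \right)} = -12 + 4 \left(-4 - V\right) = -12 - \left(16 + 4 V\right) = -28 - 4 V$)
$- \left(y{\left(5,-2 \right)} + 39\right) \left(-41\right) = - \left(\left(-28 - -8\right) + 39\right) \left(-41\right) = - \left(\left(-28 + 8\right) + 39\right) \left(-41\right) = - \left(-20 + 39\right) \left(-41\right) = - 19 \left(-41\right) = \left(-1\right) \left(-779\right) = 779$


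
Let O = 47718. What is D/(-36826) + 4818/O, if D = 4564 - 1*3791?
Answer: 2129419/26625198 ≈ 0.079978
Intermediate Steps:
D = 773 (D = 4564 - 3791 = 773)
D/(-36826) + 4818/O = 773/(-36826) + 4818/47718 = 773*(-1/36826) + 4818*(1/47718) = -773/36826 + 73/723 = 2129419/26625198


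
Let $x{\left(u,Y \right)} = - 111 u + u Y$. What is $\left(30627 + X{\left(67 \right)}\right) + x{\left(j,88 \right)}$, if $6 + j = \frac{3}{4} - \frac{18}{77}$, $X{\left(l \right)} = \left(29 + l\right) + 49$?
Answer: $\frac{9516623}{308} \approx 30898.0$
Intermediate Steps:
$X{\left(l \right)} = 78 + l$
$j = - \frac{1689}{308}$ ($j = -6 + \left(\frac{3}{4} - \frac{18}{77}\right) = -6 + \frac{159}{308} = - \frac{1689}{308} \approx -5.4838$)
$x{\left(u,Y \right)} = - 111 u + Y u$
$\left(30627 + X{\left(67 \right)}\right) + x{\left(j,88 \right)} = \left(30627 + \left(78 + 67\right)\right) - \frac{1689 \left(-111 + 88\right)}{308} = \left(30627 + 145\right) - - \frac{38847}{308} = 30772 + \frac{38847}{308} = \frac{9516623}{308}$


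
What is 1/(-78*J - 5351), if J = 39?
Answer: -1/8393 ≈ -0.00011915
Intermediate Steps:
1/(-78*J - 5351) = 1/(-78*39 - 5351) = 1/(-3042 - 5351) = 1/(-8393) = -1/8393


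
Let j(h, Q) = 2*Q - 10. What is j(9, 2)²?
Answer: 36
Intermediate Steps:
j(h, Q) = -10 + 2*Q
j(9, 2)² = (-10 + 2*2)² = (-10 + 4)² = (-6)² = 36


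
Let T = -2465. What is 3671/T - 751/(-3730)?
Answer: -2368323/1838890 ≈ -1.2879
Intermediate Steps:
3671/T - 751/(-3730) = 3671/(-2465) - 751/(-3730) = 3671*(-1/2465) - 751*(-1/3730) = -3671/2465 + 751/3730 = -2368323/1838890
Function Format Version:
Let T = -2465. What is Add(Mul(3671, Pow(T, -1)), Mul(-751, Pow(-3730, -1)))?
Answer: Rational(-2368323, 1838890) ≈ -1.2879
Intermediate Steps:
Add(Mul(3671, Pow(T, -1)), Mul(-751, Pow(-3730, -1))) = Add(Mul(3671, Pow(-2465, -1)), Mul(-751, Pow(-3730, -1))) = Add(Mul(3671, Rational(-1, 2465)), Mul(-751, Rational(-1, 3730))) = Add(Rational(-3671, 2465), Rational(751, 3730)) = Rational(-2368323, 1838890)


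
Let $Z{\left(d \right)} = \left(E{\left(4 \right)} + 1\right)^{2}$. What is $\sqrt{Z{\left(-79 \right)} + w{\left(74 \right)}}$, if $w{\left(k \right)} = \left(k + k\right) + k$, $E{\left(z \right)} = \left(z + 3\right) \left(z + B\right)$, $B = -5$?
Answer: $\sqrt{258} \approx 16.062$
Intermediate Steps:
$E{\left(z \right)} = \left(-5 + z\right) \left(3 + z\right)$ ($E{\left(z \right)} = \left(z + 3\right) \left(z - 5\right) = \left(3 + z\right) \left(-5 + z\right) = \left(-5 + z\right) \left(3 + z\right)$)
$Z{\left(d \right)} = 36$ ($Z{\left(d \right)} = \left(\left(-15 + 4^{2} - 8\right) + 1\right)^{2} = \left(\left(-15 + 16 - 8\right) + 1\right)^{2} = \left(-7 + 1\right)^{2} = \left(-6\right)^{2} = 36$)
$w{\left(k \right)} = 3 k$ ($w{\left(k \right)} = 2 k + k = 3 k$)
$\sqrt{Z{\left(-79 \right)} + w{\left(74 \right)}} = \sqrt{36 + 3 \cdot 74} = \sqrt{36 + 222} = \sqrt{258}$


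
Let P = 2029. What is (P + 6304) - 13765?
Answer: -5432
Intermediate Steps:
(P + 6304) - 13765 = (2029 + 6304) - 13765 = 8333 - 13765 = -5432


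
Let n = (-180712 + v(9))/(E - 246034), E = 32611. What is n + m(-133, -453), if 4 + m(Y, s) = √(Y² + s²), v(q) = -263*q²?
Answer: -651677/213423 + √222898 ≈ 469.07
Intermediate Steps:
m(Y, s) = -4 + √(Y² + s²)
n = 202015/213423 (n = (-180712 - 263*9²)/(32611 - 246034) = (-180712 - 263*81)/(-213423) = (-180712 - 21303)*(-1/213423) = -202015*(-1/213423) = 202015/213423 ≈ 0.94655)
n + m(-133, -453) = 202015/213423 + (-4 + √((-133)² + (-453)²)) = 202015/213423 + (-4 + √(17689 + 205209)) = 202015/213423 + (-4 + √222898) = -651677/213423 + √222898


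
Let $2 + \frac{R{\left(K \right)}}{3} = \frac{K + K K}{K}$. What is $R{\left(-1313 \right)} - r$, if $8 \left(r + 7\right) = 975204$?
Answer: $- \frac{251671}{2} \approx -1.2584 \cdot 10^{5}$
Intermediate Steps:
$r = \frac{243787}{2}$ ($r = -7 + \frac{1}{8} \cdot 975204 = -7 + \frac{243801}{2} = \frac{243787}{2} \approx 1.2189 \cdot 10^{5}$)
$R{\left(K \right)} = -6 + \frac{3 \left(K + K^{2}\right)}{K}$ ($R{\left(K \right)} = -6 + 3 \frac{K + K K}{K} = -6 + 3 \frac{K + K^{2}}{K} = -6 + \frac{3 \left(K + K^{2}\right)}{K}$)
$R{\left(-1313 \right)} - r = \left(-3 + 3 \left(-1313\right)\right) - \frac{243787}{2} = \left(-3 - 3939\right) - \frac{243787}{2} = -3942 - \frac{243787}{2} = - \frac{251671}{2}$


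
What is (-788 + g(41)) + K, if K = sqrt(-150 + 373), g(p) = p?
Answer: -747 + sqrt(223) ≈ -732.07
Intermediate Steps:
K = sqrt(223) ≈ 14.933
(-788 + g(41)) + K = (-788 + 41) + sqrt(223) = -747 + sqrt(223)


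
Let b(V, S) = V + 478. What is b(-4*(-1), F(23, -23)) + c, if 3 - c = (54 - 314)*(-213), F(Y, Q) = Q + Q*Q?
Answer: -54895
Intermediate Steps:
F(Y, Q) = Q + Q**2
b(V, S) = 478 + V
c = -55377 (c = 3 - (54 - 314)*(-213) = 3 - (-260)*(-213) = 3 - 1*55380 = 3 - 55380 = -55377)
b(-4*(-1), F(23, -23)) + c = (478 - 4*(-1)) - 55377 = (478 + 4) - 55377 = 482 - 55377 = -54895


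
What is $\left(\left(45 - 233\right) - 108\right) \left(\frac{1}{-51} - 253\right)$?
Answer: $\frac{3819584}{51} \approx 74894.0$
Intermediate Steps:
$\left(\left(45 - 233\right) - 108\right) \left(\frac{1}{-51} - 253\right) = \left(\left(45 - 233\right) - 108\right) \left(- \frac{1}{51} - 253\right) = \left(-188 - 108\right) \left(- \frac{12904}{51}\right) = \left(-296\right) \left(- \frac{12904}{51}\right) = \frac{3819584}{51}$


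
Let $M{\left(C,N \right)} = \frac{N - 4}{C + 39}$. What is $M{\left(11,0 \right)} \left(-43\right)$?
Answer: $\frac{86}{25} \approx 3.44$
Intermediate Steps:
$M{\left(C,N \right)} = \frac{-4 + N}{39 + C}$
$M{\left(11,0 \right)} \left(-43\right) = \frac{-4 + 0}{39 + 11} \left(-43\right) = \frac{1}{50} \left(-4\right) \left(-43\right) = \left(- \frac{2}{25}\right) \left(-43\right) = \frac{86}{25}$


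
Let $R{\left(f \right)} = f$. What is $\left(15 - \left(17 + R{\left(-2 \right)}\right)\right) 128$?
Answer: $0$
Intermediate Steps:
$\left(15 - \left(17 + R{\left(-2 \right)}\right)\right) 128 = \left(15 + \left(\left(12 - 29\right) - -2\right)\right) 128 = \left(15 + \left(\left(12 - 29\right) + 2\right)\right) 128 = \left(15 + \left(-17 + 2\right)\right) 128 = \left(15 - 15\right) 128 = 0 \cdot 128 = 0$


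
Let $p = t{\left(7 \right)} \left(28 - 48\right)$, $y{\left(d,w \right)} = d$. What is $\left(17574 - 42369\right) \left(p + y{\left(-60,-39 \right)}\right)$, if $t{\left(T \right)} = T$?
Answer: $4959000$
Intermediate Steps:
$p = -140$ ($p = 7 \left(28 - 48\right) = 7 \left(-20\right) = -140$)
$\left(17574 - 42369\right) \left(p + y{\left(-60,-39 \right)}\right) = \left(17574 - 42369\right) \left(-140 - 60\right) = \left(-24795\right) \left(-200\right) = 4959000$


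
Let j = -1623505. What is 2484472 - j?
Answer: 4107977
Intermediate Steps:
2484472 - j = 2484472 - 1*(-1623505) = 2484472 + 1623505 = 4107977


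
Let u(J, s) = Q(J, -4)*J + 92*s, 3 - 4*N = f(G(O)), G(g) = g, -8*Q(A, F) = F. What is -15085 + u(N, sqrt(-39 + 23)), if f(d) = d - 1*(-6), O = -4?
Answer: -120679/8 + 368*I ≈ -15085.0 + 368.0*I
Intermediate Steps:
Q(A, F) = -F/8
f(d) = 6 + d (f(d) = d + 6 = 6 + d)
N = 1/4 (N = 3/4 - (6 - 4)/4 = 3/4 - 1/4*2 = 3/4 - 1/2 = 1/4 ≈ 0.25000)
u(J, s) = J/2 + 92*s (u(J, s) = (-1/8*(-4))*J + 92*s = J/2 + 92*s)
-15085 + u(N, sqrt(-39 + 23)) = -15085 + ((1/2)*(1/4) + 92*sqrt(-39 + 23)) = -15085 + (1/8 + 92*sqrt(-16)) = -15085 + (1/8 + 92*(4*I)) = -15085 + (1/8 + 368*I) = -120679/8 + 368*I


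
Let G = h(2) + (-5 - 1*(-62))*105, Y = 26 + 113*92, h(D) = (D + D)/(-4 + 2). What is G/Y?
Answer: 31/54 ≈ 0.57407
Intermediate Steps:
h(D) = -D (h(D) = (2*D)/(-2) = (2*D)*(-1/2) = -D)
Y = 10422 (Y = 26 + 10396 = 10422)
G = 5983 (G = -1*2 + (-5 - 1*(-62))*105 = -2 + (-5 + 62)*105 = -2 + 57*105 = -2 + 5985 = 5983)
G/Y = 5983/10422 = 5983*(1/10422) = 31/54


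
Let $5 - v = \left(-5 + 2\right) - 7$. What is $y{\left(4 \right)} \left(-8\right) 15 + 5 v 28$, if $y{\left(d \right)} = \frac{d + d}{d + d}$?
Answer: $1980$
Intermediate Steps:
$y{\left(d \right)} = 1$ ($y{\left(d \right)} = \frac{2 d}{2 d} = 2 d \frac{1}{2 d} = 1$)
$v = 15$ ($v = 5 - \left(\left(-5 + 2\right) - 7\right) = 5 - \left(-3 - 7\right) = 5 - -10 = 5 + 10 = 15$)
$y{\left(4 \right)} \left(-8\right) 15 + 5 v 28 = 1 \left(-8\right) 15 + 5 \cdot 15 \cdot 28 = \left(-8\right) 15 + 75 \cdot 28 = -120 + 2100 = 1980$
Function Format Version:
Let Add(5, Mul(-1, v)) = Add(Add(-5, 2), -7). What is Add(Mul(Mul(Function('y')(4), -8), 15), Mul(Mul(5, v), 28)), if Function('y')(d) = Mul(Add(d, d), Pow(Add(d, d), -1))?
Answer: 1980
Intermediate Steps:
Function('y')(d) = 1 (Function('y')(d) = Mul(Mul(2, d), Pow(Mul(2, d), -1)) = Mul(Mul(2, d), Mul(Rational(1, 2), Pow(d, -1))) = 1)
v = 15 (v = Add(5, Mul(-1, Add(Add(-5, 2), -7))) = Add(5, Mul(-1, Add(-3, -7))) = Add(5, Mul(-1, -10)) = Add(5, 10) = 15)
Add(Mul(Mul(Function('y')(4), -8), 15), Mul(Mul(5, v), 28)) = Add(Mul(Mul(1, -8), 15), Mul(Mul(5, 15), 28)) = Add(Mul(-8, 15), Mul(75, 28)) = Add(-120, 2100) = 1980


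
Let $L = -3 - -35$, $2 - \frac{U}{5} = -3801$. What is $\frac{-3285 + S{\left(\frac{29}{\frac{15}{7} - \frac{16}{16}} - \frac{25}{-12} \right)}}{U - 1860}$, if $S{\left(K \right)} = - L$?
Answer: $- \frac{3317}{17155} \approx -0.19335$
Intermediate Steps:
$U = 19015$ ($U = 10 - -19005 = 10 + 19005 = 19015$)
$L = 32$ ($L = -3 + 35 = 32$)
$S{\left(K \right)} = -32$ ($S{\left(K \right)} = \left(-1\right) 32 = -32$)
$\frac{-3285 + S{\left(\frac{29}{\frac{15}{7} - \frac{16}{16}} - \frac{25}{-12} \right)}}{U - 1860} = \frac{-3285 - 32}{19015 - 1860} = - \frac{3317}{17155}$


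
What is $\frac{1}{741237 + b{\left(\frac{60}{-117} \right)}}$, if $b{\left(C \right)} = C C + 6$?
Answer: $\frac{1521}{1127431003} \approx 1.3491 \cdot 10^{-6}$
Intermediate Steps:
$b{\left(C \right)} = 6 + C^{2}$ ($b{\left(C \right)} = C^{2} + 6 = 6 + C^{2}$)
$\frac{1}{741237 + b{\left(\frac{60}{-117} \right)}} = \frac{1}{741237 + \left(6 + \left(\frac{60}{-117}\right)^{2}\right)} = \frac{1}{741237 + \left(6 + \left(60 \left(- \frac{1}{117}\right)\right)^{2}\right)} = \frac{1}{741237 + \left(6 + \left(- \frac{20}{39}\right)^{2}\right)} = \frac{1}{741237 + \left(6 + \frac{400}{1521}\right)} = \frac{1}{741237 + \frac{9526}{1521}} = \frac{1}{\frac{1127431003}{1521}} = \frac{1521}{1127431003}$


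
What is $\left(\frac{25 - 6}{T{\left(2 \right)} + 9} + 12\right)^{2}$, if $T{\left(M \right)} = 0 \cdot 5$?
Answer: $\frac{16129}{81} \approx 199.12$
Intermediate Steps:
$T{\left(M \right)} = 0$
$\left(\frac{25 - 6}{T{\left(2 \right)} + 9} + 12\right)^{2} = \left(\frac{25 - 6}{0 + 9} + 12\right)^{2} = \left(\frac{19}{9} + 12\right)^{2} = \left(\frac{127}{9}\right)^{2} = \frac{16129}{81}$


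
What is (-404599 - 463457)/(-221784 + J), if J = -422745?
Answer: 289352/214843 ≈ 1.3468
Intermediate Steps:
(-404599 - 463457)/(-221784 + J) = (-404599 - 463457)/(-221784 - 422745) = -868056/(-644529) = -868056*(-1/644529) = 289352/214843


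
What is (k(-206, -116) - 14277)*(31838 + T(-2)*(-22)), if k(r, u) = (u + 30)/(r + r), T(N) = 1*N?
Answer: -46882783879/103 ≈ -4.5517e+8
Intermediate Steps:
T(N) = N
k(r, u) = (30 + u)/(2*r) (k(r, u) = (30 + u)/((2*r)) = (30 + u)*(1/(2*r)) = (30 + u)/(2*r))
(k(-206, -116) - 14277)*(31838 + T(-2)*(-22)) = ((1/2)*(30 - 116)/(-206) - 14277)*(31838 - 2*(-22)) = ((1/2)*(-1/206)*(-86) - 14277)*(31838 + 44) = (43/206 - 14277)*31882 = -2941019/206*31882 = -46882783879/103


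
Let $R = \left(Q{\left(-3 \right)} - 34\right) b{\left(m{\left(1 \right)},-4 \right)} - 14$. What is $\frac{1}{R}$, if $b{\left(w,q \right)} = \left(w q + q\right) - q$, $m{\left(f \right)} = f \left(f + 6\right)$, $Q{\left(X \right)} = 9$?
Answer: $\frac{1}{686} \approx 0.0014577$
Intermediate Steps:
$m{\left(f \right)} = f \left(6 + f\right)$
$b{\left(w,q \right)} = q w$ ($b{\left(w,q \right)} = \left(q w + q\right) - q = \left(q + q w\right) - q = q w$)
$R = 686$ ($R = \left(9 - 34\right) \left(- 4 \cdot 1 \left(6 + 1\right)\right) - 14 = \left(9 - 34\right) \left(- 4 \cdot 1 \cdot 7\right) - 14 = - 25 \left(\left(-4\right) 7\right) - 14 = \left(-25\right) \left(-28\right) - 14 = 700 - 14 = 686$)
$\frac{1}{R} = \frac{1}{686}$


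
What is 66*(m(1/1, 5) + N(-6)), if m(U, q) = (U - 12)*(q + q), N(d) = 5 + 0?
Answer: -6930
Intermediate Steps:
N(d) = 5
m(U, q) = 2*q*(-12 + U) (m(U, q) = (-12 + U)*(2*q) = 2*q*(-12 + U))
66*(m(1/1, 5) + N(-6)) = 66*(2*5*(-12 + 1/1) + 5) = 66*(2*5*(-12 + 1) + 5) = 66*(2*5*(-11) + 5) = 66*(-110 + 5) = 66*(-105) = -6930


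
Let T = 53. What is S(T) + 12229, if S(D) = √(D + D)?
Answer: 12229 + √106 ≈ 12239.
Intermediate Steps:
S(D) = √2*√D (S(D) = √(2*D) = √2*√D)
S(T) + 12229 = √2*√53 + 12229 = √106 + 12229 = 12229 + √106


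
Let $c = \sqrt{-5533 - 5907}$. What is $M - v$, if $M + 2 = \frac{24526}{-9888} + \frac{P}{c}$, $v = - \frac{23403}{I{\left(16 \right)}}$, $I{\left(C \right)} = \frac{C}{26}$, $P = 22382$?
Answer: $\frac{187997551}{4944} - \frac{11191 i \sqrt{715}}{1430} \approx 38025.0 - 209.26 i$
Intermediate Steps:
$I{\left(C \right)} = \frac{C}{26}$ ($I{\left(C \right)} = C \frac{1}{26} = \frac{C}{26}$)
$c = 4 i \sqrt{715}$ ($c = \sqrt{-11440} = 4 i \sqrt{715} \approx 106.96 i$)
$v = - \frac{304239}{8}$ ($v = - \frac{23403}{\frac{1}{26} \cdot 16} = - \frac{23403}{\frac{8}{13}} = \left(-23403\right) \frac{13}{8} = - \frac{304239}{8} \approx -38030.0$)
$M = - \frac{22151}{4944} - \frac{11191 i \sqrt{715}}{1430}$ ($M = -2 + \left(\frac{24526}{-9888} + \frac{22382}{4 i \sqrt{715}}\right) = -2 + \left(24526 \left(- \frac{1}{9888}\right) + 22382 \left(- \frac{i \sqrt{715}}{2860}\right)\right) = -2 - \left(\frac{12263}{4944} + \frac{11191 i \sqrt{715}}{1430}\right) = - \frac{22151}{4944} - \frac{11191 i \sqrt{715}}{1430} \approx -4.4804 - 209.26 i$)
$M - v = \left(- \frac{22151}{4944} - \frac{11191 i \sqrt{715}}{1430}\right) - - \frac{304239}{8} = \left(- \frac{22151}{4944} - \frac{11191 i \sqrt{715}}{1430}\right) + \frac{304239}{8} = \frac{187997551}{4944} - \frac{11191 i \sqrt{715}}{1430}$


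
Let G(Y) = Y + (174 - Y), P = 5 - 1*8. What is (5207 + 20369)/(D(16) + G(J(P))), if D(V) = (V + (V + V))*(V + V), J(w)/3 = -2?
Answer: 12788/855 ≈ 14.957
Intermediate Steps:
P = -3 (P = 5 - 8 = -3)
J(w) = -6 (J(w) = 3*(-2) = -6)
D(V) = 6*V**2 (D(V) = (V + 2*V)*(2*V) = (3*V)*(2*V) = 6*V**2)
G(Y) = 174
(5207 + 20369)/(D(16) + G(J(P))) = (5207 + 20369)/(6*16**2 + 174) = 25576/(6*256 + 174) = 25576/(1536 + 174) = 25576/1710 = 25576*(1/1710) = 12788/855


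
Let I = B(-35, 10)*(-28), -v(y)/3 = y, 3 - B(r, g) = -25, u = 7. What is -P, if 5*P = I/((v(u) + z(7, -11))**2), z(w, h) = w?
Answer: 4/5 ≈ 0.80000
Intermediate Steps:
B(r, g) = 28 (B(r, g) = 3 - 1*(-25) = 3 + 25 = 28)
v(y) = -3*y
I = -784 (I = 28*(-28) = -784)
P = -4/5 (P = (-784/(-3*7 + 7)**2)/5 = (-784/(-21 + 7)**2)/5 = (-784/((-14)**2))/5 = (-784/196)/5 = (-784*1/196)/5 = (1/5)*(-4) = -4/5 ≈ -0.80000)
-P = -1*(-4/5) = 4/5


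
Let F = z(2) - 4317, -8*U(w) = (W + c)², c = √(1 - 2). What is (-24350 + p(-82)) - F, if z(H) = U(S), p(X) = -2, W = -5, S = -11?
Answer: -20035 + (5 - I)²/8 ≈ -20032.0 - 1.25*I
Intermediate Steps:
c = I (c = √(-1) = I ≈ 1.0*I)
U(w) = -(-5 + I)²/8
z(H) = -3 + 5*I/4
F = -4320 + 5*I/4 (F = (-3 + 5*I/4) - 4317 = -4320 + 5*I/4 ≈ -4320.0 + 1.25*I)
(-24350 + p(-82)) - F = (-24350 - 2) - (-4320 + 5*I/4) = -24352 + (4320 - 5*I/4) = -20032 - 5*I/4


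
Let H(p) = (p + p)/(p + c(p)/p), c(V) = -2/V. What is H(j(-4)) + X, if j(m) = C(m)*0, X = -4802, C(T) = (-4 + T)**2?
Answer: -4802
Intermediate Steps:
j(m) = 0 (j(m) = (-4 + m)**2*0 = 0)
H(p) = 2*p/(p - 2/p**2) (H(p) = (p + p)/(p + (-2/p)/p) = (2*p)/(p - 2/p**2) = 2*p/(p - 2/p**2))
H(j(-4)) + X = 2*0**3/(-2 + 0**3) - 4802 = 2*0/(-2 + 0) - 4802 = 2*0/(-2) - 4802 = 2*0*(-1/2) - 4802 = 0 - 4802 = -4802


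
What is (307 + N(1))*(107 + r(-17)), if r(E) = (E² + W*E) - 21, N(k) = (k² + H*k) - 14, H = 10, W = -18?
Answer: 207024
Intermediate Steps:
N(k) = -14 + k² + 10*k (N(k) = (k² + 10*k) - 14 = -14 + k² + 10*k)
r(E) = -21 + E² - 18*E (r(E) = (E² - 18*E) - 21 = -21 + E² - 18*E)
(307 + N(1))*(107 + r(-17)) = (307 + (-14 + 1² + 10*1))*(107 + (-21 + (-17)² - 18*(-17))) = (307 + (-14 + 1 + 10))*(107 + (-21 + 289 + 306)) = (307 - 3)*(107 + 574) = 304*681 = 207024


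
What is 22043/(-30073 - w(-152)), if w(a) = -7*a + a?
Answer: -22043/30985 ≈ -0.71141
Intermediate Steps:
w(a) = -6*a
22043/(-30073 - w(-152)) = 22043/(-30073 - (-6)*(-152)) = 22043/(-30073 - 1*912) = 22043/(-30073 - 912) = 22043/(-30985) = 22043*(-1/30985) = -22043/30985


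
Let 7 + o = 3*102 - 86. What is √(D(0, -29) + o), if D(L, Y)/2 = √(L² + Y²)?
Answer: √271 ≈ 16.462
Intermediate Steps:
o = 213 (o = -7 + (3*102 - 86) = -7 + (306 - 86) = -7 + 220 = 213)
D(L, Y) = 2*√(L² + Y²)
√(D(0, -29) + o) = √(2*√(0² + (-29)²) + 213) = √(2*√(0 + 841) + 213) = √(2*√841 + 213) = √(2*29 + 213) = √(58 + 213) = √271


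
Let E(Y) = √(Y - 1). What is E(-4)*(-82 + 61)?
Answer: -21*I*√5 ≈ -46.957*I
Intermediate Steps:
E(Y) = √(-1 + Y)
E(-4)*(-82 + 61) = √(-1 - 4)*(-82 + 61) = √(-5)*(-21) = (I*√5)*(-21) = -21*I*√5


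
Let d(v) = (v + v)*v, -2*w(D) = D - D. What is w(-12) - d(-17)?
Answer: -578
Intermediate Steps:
w(D) = 0 (w(D) = -(D - D)/2 = -1/2*0 = 0)
d(v) = 2*v**2 (d(v) = (2*v)*v = 2*v**2)
w(-12) - d(-17) = 0 - 2*(-17)**2 = 0 - 2*289 = 0 - 1*578 = 0 - 578 = -578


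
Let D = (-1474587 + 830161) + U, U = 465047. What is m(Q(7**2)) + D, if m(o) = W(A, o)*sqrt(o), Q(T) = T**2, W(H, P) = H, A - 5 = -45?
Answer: -181339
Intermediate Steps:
A = -40 (A = 5 - 45 = -40)
D = -179379 (D = (-1474587 + 830161) + 465047 = -644426 + 465047 = -179379)
m(o) = -40*sqrt(o)
m(Q(7**2)) + D = -40*7**2 - 179379 = -40*sqrt(49**2) - 179379 = -40*sqrt(2401) - 179379 = -40*49 - 179379 = -1960 - 179379 = -181339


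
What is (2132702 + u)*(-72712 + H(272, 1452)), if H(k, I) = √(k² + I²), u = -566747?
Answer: -113863719960 + 6263820*√136393 ≈ -1.1155e+11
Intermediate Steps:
H(k, I) = √(I² + k²)
(2132702 + u)*(-72712 + H(272, 1452)) = (2132702 - 566747)*(-72712 + √(1452² + 272²)) = 1565955*(-72712 + √(2108304 + 73984)) = 1565955*(-72712 + √2182288) = 1565955*(-72712 + 4*√136393) = -113863719960 + 6263820*√136393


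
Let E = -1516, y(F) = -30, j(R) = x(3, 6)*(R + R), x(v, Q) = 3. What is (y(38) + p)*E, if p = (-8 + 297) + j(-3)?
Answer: -365356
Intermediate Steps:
j(R) = 6*R (j(R) = 3*(R + R) = 3*(2*R) = 6*R)
p = 271 (p = (-8 + 297) + 6*(-3) = 289 - 18 = 271)
(y(38) + p)*E = (-30 + 271)*(-1516) = 241*(-1516) = -365356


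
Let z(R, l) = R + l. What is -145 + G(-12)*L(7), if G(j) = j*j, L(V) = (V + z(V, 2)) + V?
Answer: 3167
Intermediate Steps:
L(V) = 2 + 3*V (L(V) = (V + (V + 2)) + V = (V + (2 + V)) + V = (2 + 2*V) + V = 2 + 3*V)
G(j) = j**2
-145 + G(-12)*L(7) = -145 + (-12)**2*(2 + 3*7) = -145 + 144*(2 + 21) = -145 + 144*23 = -145 + 3312 = 3167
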